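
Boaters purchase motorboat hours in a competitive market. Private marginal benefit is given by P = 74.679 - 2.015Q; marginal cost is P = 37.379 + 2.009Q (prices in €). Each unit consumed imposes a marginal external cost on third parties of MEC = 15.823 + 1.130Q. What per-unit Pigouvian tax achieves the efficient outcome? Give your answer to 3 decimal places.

Social marginal benefit = demand − MEC = 58.856 - 3.145Q.
Set SMB = MC: 58.856 - 3.145Q = 37.379 + 2.009Q → Q* = 4.1671.
The Pigouvian tax equals MEC at Q*: 15.823 + 1.130×4.1671 = 20.5318.

tax = €20.532 per unit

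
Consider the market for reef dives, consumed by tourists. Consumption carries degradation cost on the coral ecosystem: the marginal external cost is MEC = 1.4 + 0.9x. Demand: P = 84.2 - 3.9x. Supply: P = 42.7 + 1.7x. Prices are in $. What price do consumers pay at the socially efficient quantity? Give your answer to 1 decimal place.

P = $60.1

Social marginal benefit = demand − MEC = 82.8 - 4.8x.
Set SMB = MC: 82.8 - 4.8x = 42.7 + 1.7x → x* = 6.1692.
Consumer price on the demand curve at x*: 84.2 − 3.9×6.1692 = 60.1401.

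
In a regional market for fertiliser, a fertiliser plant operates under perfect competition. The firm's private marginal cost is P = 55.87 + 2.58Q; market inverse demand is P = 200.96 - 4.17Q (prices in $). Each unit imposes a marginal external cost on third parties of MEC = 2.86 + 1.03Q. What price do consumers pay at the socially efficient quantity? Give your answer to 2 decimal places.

Social marginal cost = private MC + MEC = 58.73 + 3.61Q.
Set SMC = demand: 58.73 + 3.61Q = 200.96 - 4.17Q → Q* = 18.2815.
Consumer price on the demand curve at Q*: 200.96 − 4.17×18.2815 = 124.7261.

P = $124.73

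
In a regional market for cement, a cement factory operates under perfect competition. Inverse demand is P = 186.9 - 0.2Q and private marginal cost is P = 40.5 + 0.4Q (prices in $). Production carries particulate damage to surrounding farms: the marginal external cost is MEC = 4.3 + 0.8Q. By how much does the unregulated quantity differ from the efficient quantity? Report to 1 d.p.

Market equilibrium (private): 40.5 + 0.4Q = 186.9 - 0.2Q → Q_m = 244.0000.
Social marginal cost = private MC + MEC = 44.8 + 1.2Q.
Set SMC = demand: 44.8 + 1.2Q = 186.9 - 0.2Q → Q* = 101.5000.
Gap = |244.0000 − 101.5000| = 142.5000.

142.5 units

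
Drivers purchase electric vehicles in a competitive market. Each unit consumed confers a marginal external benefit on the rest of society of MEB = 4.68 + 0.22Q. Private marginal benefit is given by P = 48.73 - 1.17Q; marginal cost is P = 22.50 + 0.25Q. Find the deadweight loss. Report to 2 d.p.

DWL = 31.86

Market equilibrium (private): 22.50 + 0.25Q = 48.73 - 1.17Q → Q_m = 18.4718.
Social marginal benefit = demand + MEB = 53.41 - 0.95Q.
Set SMB = MC: 53.41 - 0.95Q = 22.50 + 0.25Q → Q* = 25.7583.
Between Q* and Q_m the wedge SMB − MC runs linearly from 0 to MEB(Q_m), so the loss is a triangle.
DWL = ½ × 7.2865 × 8.7438 = 31.8558.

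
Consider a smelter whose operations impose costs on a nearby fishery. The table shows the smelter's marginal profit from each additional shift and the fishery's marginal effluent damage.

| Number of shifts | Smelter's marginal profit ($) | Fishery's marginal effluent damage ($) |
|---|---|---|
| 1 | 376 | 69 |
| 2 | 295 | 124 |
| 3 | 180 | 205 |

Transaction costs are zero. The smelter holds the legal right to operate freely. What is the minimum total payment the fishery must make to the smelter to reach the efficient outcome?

$180

Left alone the smelter would choose level 3 (marginal profit stays positive).
Efficient level: k* = 2 (marginal profit ≥ marginal effluent damage through 2).
The fishery must at least cover the smelter's forgone profit from cutting 3→2: 180 = 180.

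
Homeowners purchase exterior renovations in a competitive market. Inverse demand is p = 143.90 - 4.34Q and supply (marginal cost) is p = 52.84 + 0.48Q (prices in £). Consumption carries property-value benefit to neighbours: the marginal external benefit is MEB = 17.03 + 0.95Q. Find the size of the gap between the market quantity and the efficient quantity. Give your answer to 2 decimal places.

9.04 units

Market equilibrium (private): 52.84 + 0.48Q = 143.90 - 4.34Q → Q_m = 18.8921.
Social marginal benefit = demand + MEB = 160.93 - 3.39Q.
Set SMB = MC: 160.93 - 3.39Q = 52.84 + 0.48Q → Q* = 27.9302.
Gap = |18.8921 − 27.9302| = 9.0381.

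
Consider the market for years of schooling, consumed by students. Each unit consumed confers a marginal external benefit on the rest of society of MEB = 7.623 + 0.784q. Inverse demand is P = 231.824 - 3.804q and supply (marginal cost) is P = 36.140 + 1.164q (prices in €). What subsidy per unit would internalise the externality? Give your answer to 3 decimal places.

Social marginal benefit = demand + MEB = 239.447 - 3.020q.
Set SMB = MC: 239.447 - 3.020q = 36.140 + 1.164q → q* = 48.5915.
The Pigouvian subsidy equals MEB at q*: 7.623 + 0.784×48.5915 = 45.7187.

subsidy = €45.719 per unit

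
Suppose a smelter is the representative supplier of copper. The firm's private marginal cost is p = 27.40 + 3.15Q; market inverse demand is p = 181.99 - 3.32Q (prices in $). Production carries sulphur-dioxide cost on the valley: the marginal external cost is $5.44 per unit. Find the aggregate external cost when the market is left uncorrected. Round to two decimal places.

$129.98

Market equilibrium (private): 27.40 + 3.15Q = 181.99 - 3.32Q → Q_m = 23.8934.
Total external cost = MEC × Q_m = 5.44 × 23.8934 = 129.9801.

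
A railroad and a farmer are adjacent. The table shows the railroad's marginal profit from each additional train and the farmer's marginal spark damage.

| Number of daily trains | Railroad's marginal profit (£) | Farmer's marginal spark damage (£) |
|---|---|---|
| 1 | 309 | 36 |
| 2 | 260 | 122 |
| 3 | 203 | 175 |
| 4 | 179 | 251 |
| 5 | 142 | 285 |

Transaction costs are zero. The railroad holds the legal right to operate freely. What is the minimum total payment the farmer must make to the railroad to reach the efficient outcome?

Left alone the railroad would choose level 5 (marginal profit stays positive).
Efficient level: k* = 3 (marginal profit ≥ marginal spark damage through 3).
The farmer must at least cover the railroad's forgone profit from cutting 5→3: 179 + 142 = 321.

£321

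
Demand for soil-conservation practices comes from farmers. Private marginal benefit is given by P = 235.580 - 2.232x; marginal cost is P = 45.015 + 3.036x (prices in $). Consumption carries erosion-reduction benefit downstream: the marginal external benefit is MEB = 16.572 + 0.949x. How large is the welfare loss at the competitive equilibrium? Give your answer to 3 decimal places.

Market equilibrium (private): 45.015 + 3.036x = 235.580 - 2.232x → x_m = 36.1741.
Social marginal benefit = demand + MEB = 252.152 - 1.283x.
Set SMB = MC: 252.152 - 1.283x = 45.015 + 3.036x → x* = 47.9595.
The loss is the area between SMB and MC from x* to x_m; with linear curves that's a triangle of height MEB(x_m).
DWL = ½ × 11.7854 × 50.9012 = 299.9455.

DWL = $299.946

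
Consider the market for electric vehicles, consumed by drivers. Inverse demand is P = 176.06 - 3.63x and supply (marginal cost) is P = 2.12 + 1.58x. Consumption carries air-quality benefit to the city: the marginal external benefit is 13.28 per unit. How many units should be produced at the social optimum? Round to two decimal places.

x* = 35.93

Social marginal benefit = demand + MEB = 189.34 - 3.63x.
Set SMB = MC: 189.34 - 3.63x = 2.12 + 1.58x → x* = 35.9347.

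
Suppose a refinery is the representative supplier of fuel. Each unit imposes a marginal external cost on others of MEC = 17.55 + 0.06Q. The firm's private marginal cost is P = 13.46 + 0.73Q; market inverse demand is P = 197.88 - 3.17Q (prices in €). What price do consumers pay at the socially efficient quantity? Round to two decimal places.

P = €64.30

Social marginal cost = private MC + MEC = 31.01 + 0.79Q.
Set SMC = demand: 31.01 + 0.79Q = 197.88 - 3.17Q → Q* = 42.1389.
Consumer price on the demand curve at Q*: 197.88 − 3.17×42.1389 = 64.2997.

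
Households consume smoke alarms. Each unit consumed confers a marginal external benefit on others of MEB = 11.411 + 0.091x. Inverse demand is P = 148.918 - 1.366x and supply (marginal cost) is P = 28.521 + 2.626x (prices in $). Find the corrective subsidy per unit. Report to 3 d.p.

subsidy = $14.486 per unit

Social marginal benefit = demand + MEB = 160.329 - 1.275x.
Set SMB = MC: 160.329 - 1.275x = 28.521 + 2.626x → x* = 33.7883.
The Pigouvian subsidy equals MEB at x*: 11.411 + 0.091×33.7883 = 14.4857.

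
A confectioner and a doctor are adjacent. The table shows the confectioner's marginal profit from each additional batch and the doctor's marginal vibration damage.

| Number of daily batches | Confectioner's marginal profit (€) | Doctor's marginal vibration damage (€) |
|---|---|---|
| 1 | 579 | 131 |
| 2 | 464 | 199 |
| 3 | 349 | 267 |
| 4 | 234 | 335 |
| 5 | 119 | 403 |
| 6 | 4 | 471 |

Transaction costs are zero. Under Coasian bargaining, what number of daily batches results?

Bargaining reaches the level where marginal profit last exceeds marginal vibration damage.
That holds through level 3 (349 ≥ 267) but not at 4 (234 < 335).

3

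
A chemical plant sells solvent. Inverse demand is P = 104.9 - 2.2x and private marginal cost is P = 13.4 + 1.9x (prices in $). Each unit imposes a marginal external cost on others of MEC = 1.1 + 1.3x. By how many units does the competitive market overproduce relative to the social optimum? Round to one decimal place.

5.6 units

Market equilibrium (private): 13.4 + 1.9x = 104.9 - 2.2x → x_m = 22.3171.
Social marginal cost = private MC + MEC = 14.5 + 3.2x.
Set SMC = demand: 14.5 + 3.2x = 104.9 - 2.2x → x* = 16.7407.
Gap = |22.3171 − 16.7407| = 5.5764.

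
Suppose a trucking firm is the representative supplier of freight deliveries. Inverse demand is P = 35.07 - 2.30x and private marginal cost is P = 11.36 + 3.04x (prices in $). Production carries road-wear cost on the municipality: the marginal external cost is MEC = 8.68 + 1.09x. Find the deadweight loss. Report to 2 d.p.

Market equilibrium (private): 11.36 + 3.04x = 35.07 - 2.30x → x_m = 4.4401.
Social marginal cost = private MC + MEC = 20.04 + 4.13x.
Set SMC = demand: 20.04 + 4.13x = 35.07 - 2.30x → x* = 2.3375.
Height of the DWL triangle at x_m is SMC(x_m) − demand(x_m) = MEC(x_m) = 13.5197.
DWL = ½ × 2.1026 × 13.5197 = 14.2133.

DWL = $14.21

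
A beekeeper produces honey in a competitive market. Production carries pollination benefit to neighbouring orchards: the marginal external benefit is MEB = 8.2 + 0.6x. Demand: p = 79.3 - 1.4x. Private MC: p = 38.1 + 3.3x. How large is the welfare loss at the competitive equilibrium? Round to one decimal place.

DWL = 22.1

Market equilibrium (private): 38.1 + 3.3x = 79.3 - 1.4x → x_m = 8.7660.
Social marginal cost = private MC − MEB = 29.9 + 2.7x.
Set SMC = demand: 29.9 + 2.7x = 79.3 - 1.4x → x* = 12.0488.
Between x* and x_m the wedge demand − SMC runs linearly from 0 to MEB(x_m), so the loss is a triangle.
DWL = ½ × 3.2828 × 13.4596 = 22.0926.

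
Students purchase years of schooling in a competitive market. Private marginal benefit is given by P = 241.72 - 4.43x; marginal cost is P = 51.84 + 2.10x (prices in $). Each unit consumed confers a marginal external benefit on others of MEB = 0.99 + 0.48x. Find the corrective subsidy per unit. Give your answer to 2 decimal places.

Social marginal benefit = demand + MEB = 242.71 - 3.95x.
Set SMB = MC: 242.71 - 3.95x = 51.84 + 2.10x → x* = 31.5488.
The Pigouvian subsidy equals MEB at x*: 0.99 + 0.48×31.5488 = 16.1334.

subsidy = $16.13 per unit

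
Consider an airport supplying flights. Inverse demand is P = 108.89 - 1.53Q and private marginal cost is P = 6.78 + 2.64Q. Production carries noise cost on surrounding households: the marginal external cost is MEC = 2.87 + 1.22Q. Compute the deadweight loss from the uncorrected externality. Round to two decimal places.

Market equilibrium (private): 6.78 + 2.64Q = 108.89 - 1.53Q → Q_m = 24.4868.
Social marginal cost = private MC + MEC = 9.65 + 3.86Q.
Set SMC = demand: 9.65 + 3.86Q = 108.89 - 1.53Q → Q* = 18.4119.
Between Q* and Q_m the wedge SMC − demand runs linearly from 0 to MEC(Q_m), so the loss is a triangle.
DWL = ½ × 6.0749 × 32.7439 = 99.4580.

DWL = 99.46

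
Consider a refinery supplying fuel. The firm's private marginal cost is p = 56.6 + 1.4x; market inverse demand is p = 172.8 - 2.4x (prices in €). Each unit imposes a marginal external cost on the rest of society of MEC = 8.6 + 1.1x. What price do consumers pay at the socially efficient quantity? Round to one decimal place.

Social marginal cost = private MC + MEC = 65.2 + 2.5x.
Set SMC = demand: 65.2 + 2.5x = 172.8 - 2.4x → x* = 21.9592.
Consumer price on the demand curve at x*: 172.8 − 2.4×21.9592 = 120.0979.

P = €120.1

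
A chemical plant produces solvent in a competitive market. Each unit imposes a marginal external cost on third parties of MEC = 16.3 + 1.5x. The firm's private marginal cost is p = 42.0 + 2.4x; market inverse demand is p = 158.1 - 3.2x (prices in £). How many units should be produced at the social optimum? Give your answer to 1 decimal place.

x* = 14.1

Social marginal cost = private MC + MEC = 58.3 + 3.9x.
Set SMC = demand: 58.3 + 3.9x = 158.1 - 3.2x → x* = 14.0563.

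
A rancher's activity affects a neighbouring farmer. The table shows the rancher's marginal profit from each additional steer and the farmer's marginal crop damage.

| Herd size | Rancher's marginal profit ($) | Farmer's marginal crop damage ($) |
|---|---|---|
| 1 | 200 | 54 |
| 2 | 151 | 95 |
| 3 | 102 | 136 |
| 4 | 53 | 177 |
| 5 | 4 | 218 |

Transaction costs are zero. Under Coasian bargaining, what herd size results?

2

Bargaining reaches the level where marginal profit last exceeds marginal crop damage.
That holds through level 2 (151 ≥ 95) but not at 3 (102 < 136).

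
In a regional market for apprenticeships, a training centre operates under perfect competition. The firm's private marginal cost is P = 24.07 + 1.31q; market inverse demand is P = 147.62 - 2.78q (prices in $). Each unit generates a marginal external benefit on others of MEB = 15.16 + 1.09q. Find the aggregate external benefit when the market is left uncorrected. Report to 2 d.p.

Market equilibrium (private): 24.07 + 1.31q = 147.62 - 2.78q → q_m = 30.2078.
Total external benefit = ∫₀^{q_m} (15.16 + 1.09q) dq = 15.16×30.2078 + ½×1.09×30.2078² = 955.2688.

$955.27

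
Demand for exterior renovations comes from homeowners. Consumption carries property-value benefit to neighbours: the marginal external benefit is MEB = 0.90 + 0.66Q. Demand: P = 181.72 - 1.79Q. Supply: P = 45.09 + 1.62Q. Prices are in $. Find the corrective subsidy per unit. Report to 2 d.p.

Social marginal benefit = demand + MEB = 182.62 - 1.13Q.
Set SMB = MC: 182.62 - 1.13Q = 45.09 + 1.62Q → Q* = 50.0109.
The Pigouvian subsidy equals MEB at Q*: 0.90 + 0.66×50.0109 = 33.9072.

subsidy = $33.91 per unit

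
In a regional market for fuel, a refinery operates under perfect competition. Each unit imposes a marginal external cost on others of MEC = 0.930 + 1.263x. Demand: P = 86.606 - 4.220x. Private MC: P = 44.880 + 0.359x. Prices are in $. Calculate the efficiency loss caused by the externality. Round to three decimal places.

Market equilibrium (private): 44.880 + 0.359x = 86.606 - 4.220x → x_m = 9.1125.
Social marginal cost = private MC + MEC = 45.810 + 1.622x.
Set SMC = demand: 45.810 + 1.622x = 86.606 - 4.220x → x* = 6.9832.
The loss is the area between SMC and demand from x* to x_m; with linear curves that's a triangle of height MEC(x_m).
DWL = ½ × 2.1293 × 12.4390 = 13.2432.

DWL = $13.243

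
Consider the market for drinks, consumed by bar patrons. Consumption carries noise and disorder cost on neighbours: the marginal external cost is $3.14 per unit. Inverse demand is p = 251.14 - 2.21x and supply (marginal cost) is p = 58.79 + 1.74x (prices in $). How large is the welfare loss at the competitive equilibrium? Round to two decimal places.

DWL = $1.25

Market equilibrium (private): 58.79 + 1.74x = 251.14 - 2.21x → x_m = 48.6962.
Social marginal benefit = demand − MEC = 248.00 - 2.21x.
Set SMB = MC: 248.00 - 2.21x = 58.79 + 1.74x → x* = 47.9013.
Height of the DWL triangle at x_m is MC(x_m) − SMB(x_m) = MEC(x_m) = 3.1400.
DWL = ½ × 0.7949 × 3.1400 = 1.2480.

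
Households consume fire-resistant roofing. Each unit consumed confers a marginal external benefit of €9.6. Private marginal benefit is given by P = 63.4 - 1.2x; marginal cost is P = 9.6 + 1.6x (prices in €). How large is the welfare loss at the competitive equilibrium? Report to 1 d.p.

Market equilibrium (private): 9.6 + 1.6x = 63.4 - 1.2x → x_m = 19.2143.
Social marginal benefit = demand + MEB = 73.0 - 1.2x.
Set SMB = MC: 73.0 - 1.2x = 9.6 + 1.6x → x* = 22.6429.
The welfare-loss triangle has base |x_m − x*| and height MEB(x_m) (the vertical gap between SMB and MC is zero at x* and MEB at x_m).
DWL = ½ × 3.4286 × 9.6000 = 16.4573.

DWL = €16.5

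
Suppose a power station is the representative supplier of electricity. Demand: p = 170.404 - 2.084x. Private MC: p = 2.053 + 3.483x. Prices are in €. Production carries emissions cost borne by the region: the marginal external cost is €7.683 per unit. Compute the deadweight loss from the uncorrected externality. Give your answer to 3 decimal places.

DWL = €5.302

Market equilibrium (private): 2.053 + 3.483x = 170.404 - 2.084x → x_m = 30.2409.
Social marginal cost = private MC + MEC = 9.736 + 3.483x.
Set SMC = demand: 9.736 + 3.483x = 170.404 - 2.084x → x* = 28.8608.
Height of the DWL triangle at x_m is SMC(x_m) − demand(x_m) = MEC(x_m) = 7.6830.
DWL = ½ × 1.3801 × 7.6830 = 5.3017.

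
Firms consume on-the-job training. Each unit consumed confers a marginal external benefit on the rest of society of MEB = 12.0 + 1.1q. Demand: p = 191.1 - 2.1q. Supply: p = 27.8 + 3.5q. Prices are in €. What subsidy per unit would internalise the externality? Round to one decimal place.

subsidy = €54.9 per unit

Social marginal benefit = demand + MEB = 203.1 - q.
Set SMB = MC: 203.1 - q = 27.8 + 3.5q → q* = 38.9556.
The Pigouvian subsidy equals MEB at q*: 12.0 + 1.1×38.9556 = 54.8512.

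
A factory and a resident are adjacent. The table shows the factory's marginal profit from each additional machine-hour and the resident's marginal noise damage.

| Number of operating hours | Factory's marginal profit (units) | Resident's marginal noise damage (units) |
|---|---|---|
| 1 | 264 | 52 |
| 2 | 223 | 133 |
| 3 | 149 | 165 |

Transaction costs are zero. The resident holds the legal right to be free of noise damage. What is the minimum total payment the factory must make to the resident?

185

Efficient level: marginal profit ≥ marginal noise damage through level 2, so k* = 2.
With the resident holding the right, the factory must at least compensate total damage at k*: 52 + 133 = 185.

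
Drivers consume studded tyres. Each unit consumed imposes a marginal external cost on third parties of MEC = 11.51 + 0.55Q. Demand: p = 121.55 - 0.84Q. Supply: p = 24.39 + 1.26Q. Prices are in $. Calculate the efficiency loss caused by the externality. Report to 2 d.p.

Market equilibrium (private): 24.39 + 1.26Q = 121.55 - 0.84Q → Q_m = 46.2667.
Social marginal benefit = demand − MEC = 110.04 - 1.39Q.
Set SMB = MC: 110.04 - 1.39Q = 24.39 + 1.26Q → Q* = 32.3208.
Between Q* and Q_m the wedge MC − SMB runs linearly from 0 to MEC(Q_m), so the loss is a triangle.
DWL = ½ × 13.9459 × 36.9567 = 257.6972.

DWL = $257.70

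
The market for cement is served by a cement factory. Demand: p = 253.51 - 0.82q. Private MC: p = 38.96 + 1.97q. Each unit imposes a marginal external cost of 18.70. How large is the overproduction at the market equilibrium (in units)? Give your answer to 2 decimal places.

6.70 units

Market equilibrium (private): 38.96 + 1.97q = 253.51 - 0.82q → q_m = 76.8996.
Social marginal cost = private MC + MEC = 57.66 + 1.97q.
Set SMC = demand: 57.66 + 1.97q = 253.51 - 0.82q → q* = 70.1971.
Gap = |76.8996 − 70.1971| = 6.7025.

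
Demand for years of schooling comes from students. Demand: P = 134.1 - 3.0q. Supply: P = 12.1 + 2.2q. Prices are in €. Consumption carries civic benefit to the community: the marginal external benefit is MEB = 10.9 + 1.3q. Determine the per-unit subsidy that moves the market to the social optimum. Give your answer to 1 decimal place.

Social marginal benefit = demand + MEB = 145.0 - 1.7q.
Set SMB = MC: 145.0 - 1.7q = 12.1 + 2.2q → q* = 34.0769.
The Pigouvian subsidy equals MEB at q*: 10.9 + 1.3×34.0769 = 55.2000.

subsidy = €55.2 per unit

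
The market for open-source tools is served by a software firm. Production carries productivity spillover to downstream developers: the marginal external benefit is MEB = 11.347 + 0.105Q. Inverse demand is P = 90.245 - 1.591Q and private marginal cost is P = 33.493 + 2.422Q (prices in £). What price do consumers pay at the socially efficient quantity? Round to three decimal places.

Social marginal cost = private MC − MEB = 22.146 + 2.317Q.
Set SMC = demand: 22.146 + 2.317Q = 90.245 - 1.591Q → Q* = 17.4255.
Consumer price on the demand curve at Q*: 90.245 − 1.591×17.4255 = 62.5210.

P = £62.521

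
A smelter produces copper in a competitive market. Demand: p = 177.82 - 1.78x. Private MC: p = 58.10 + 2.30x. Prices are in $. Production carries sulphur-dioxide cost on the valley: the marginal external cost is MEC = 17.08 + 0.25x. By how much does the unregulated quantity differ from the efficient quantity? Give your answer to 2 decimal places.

5.64 units

Market equilibrium (private): 58.10 + 2.30x = 177.82 - 1.78x → x_m = 29.3431.
Social marginal cost = private MC + MEC = 75.18 + 2.55x.
Set SMC = demand: 75.18 + 2.55x = 177.82 - 1.78x → x* = 23.7044.
Gap = |29.3431 − 23.7044| = 5.6387.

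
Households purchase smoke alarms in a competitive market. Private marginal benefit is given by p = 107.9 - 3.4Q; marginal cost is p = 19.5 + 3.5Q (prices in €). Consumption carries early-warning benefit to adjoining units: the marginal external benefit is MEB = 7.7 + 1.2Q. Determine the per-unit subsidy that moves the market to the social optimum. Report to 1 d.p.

subsidy = €27.9 per unit

Social marginal benefit = demand + MEB = 115.6 - 2.2Q.
Set SMB = MC: 115.6 - 2.2Q = 19.5 + 3.5Q → Q* = 16.8596.
The Pigouvian subsidy equals MEB at Q*: 7.7 + 1.2×16.8596 = 27.9315.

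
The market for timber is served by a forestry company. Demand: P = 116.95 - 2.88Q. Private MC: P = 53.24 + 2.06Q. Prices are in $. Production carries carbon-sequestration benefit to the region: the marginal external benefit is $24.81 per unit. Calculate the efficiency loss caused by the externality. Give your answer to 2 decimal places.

Market equilibrium (private): 53.24 + 2.06Q = 116.95 - 2.88Q → Q_m = 12.8968.
Social marginal cost = private MC − MEB = 28.43 + 2.06Q.
Set SMC = demand: 28.43 + 2.06Q = 116.95 - 2.88Q → Q* = 17.9190.
The welfare-loss triangle has base |Q_m − Q*| and height MEB(Q_m) (the vertical gap between SMC and demand is zero at Q* and MEB at Q_m).
DWL = ½ × 5.0222 × 24.8100 = 62.3004.

DWL = $62.30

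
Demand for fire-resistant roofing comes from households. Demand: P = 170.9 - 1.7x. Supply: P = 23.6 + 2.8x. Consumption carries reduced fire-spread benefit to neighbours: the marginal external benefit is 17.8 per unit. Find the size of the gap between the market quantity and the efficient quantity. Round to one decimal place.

Market equilibrium (private): 23.6 + 2.8x = 170.9 - 1.7x → x_m = 32.7333.
Social marginal benefit = demand + MEB = 188.7 - 1.7x.
Set SMB = MC: 188.7 - 1.7x = 23.6 + 2.8x → x* = 36.6889.
Gap = |32.7333 − 36.6889| = 3.9556.

4.0 units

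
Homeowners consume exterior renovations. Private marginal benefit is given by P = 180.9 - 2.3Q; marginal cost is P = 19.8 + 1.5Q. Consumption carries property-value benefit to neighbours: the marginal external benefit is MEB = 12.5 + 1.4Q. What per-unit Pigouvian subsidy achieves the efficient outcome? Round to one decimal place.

subsidy = 113.8 per unit

Social marginal benefit = demand + MEB = 193.4 - 0.9Q.
Set SMB = MC: 193.4 - 0.9Q = 19.8 + 1.5Q → Q* = 72.3333.
The Pigouvian subsidy equals MEB at Q*: 12.5 + 1.4×72.3333 = 113.7666.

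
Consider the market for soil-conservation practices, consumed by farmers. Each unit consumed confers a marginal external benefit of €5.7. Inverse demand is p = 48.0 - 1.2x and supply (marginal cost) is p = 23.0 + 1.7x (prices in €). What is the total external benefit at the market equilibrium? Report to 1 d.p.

€49.1

Market equilibrium (private): 23.0 + 1.7x = 48.0 - 1.2x → x_m = 8.6207.
Total external benefit = MEB × x_m = 5.7 × 8.6207 = 49.1380.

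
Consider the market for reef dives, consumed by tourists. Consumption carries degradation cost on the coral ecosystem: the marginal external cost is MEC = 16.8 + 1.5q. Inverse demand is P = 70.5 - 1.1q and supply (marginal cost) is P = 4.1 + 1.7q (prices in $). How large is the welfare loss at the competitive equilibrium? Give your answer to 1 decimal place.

Market equilibrium (private): 4.1 + 1.7q = 70.5 - 1.1q → q_m = 23.7143.
Social marginal benefit = demand − MEC = 53.7 - 2.6q.
Set SMB = MC: 53.7 - 2.6q = 4.1 + 1.7q → q* = 11.5349.
The loss is the area between SMB and MC from q* to q_m; with linear curves that's a triangle of height MEC(q_m).
DWL = ½ × 12.1794 × 52.3714 = 318.9261.

DWL = $318.9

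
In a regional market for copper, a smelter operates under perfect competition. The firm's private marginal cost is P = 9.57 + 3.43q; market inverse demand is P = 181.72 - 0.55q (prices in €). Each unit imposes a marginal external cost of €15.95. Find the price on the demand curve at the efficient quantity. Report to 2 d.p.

Social marginal cost = private MC + MEC = 25.52 + 3.43q.
Set SMC = demand: 25.52 + 3.43q = 181.72 - 0.55q → q* = 39.2462.
Consumer price on the demand curve at q*: 181.72 − 0.55×39.2462 = 160.1346.

P = €160.13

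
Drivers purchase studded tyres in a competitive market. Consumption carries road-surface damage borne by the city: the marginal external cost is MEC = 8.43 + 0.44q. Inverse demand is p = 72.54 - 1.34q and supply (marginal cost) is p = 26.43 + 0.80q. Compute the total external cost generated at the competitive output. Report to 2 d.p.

283.78

Market equilibrium (private): 26.43 + 0.80q = 72.54 - 1.34q → q_m = 21.5467.
Total external cost = ∫₀^{q_m} (8.43 + 0.44q) dq = 8.43×21.5467 + ½×0.44×21.5467² = 283.7759.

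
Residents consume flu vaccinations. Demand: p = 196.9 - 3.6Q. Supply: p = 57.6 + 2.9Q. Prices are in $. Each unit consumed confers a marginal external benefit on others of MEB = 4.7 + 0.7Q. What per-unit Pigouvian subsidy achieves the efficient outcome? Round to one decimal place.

Social marginal benefit = demand + MEB = 201.6 - 2.9Q.
Set SMB = MC: 201.6 - 2.9Q = 57.6 + 2.9Q → Q* = 24.8276.
The Pigouvian subsidy equals MEB at Q*: 4.7 + 0.7×24.8276 = 22.0793.

subsidy = $22.1 per unit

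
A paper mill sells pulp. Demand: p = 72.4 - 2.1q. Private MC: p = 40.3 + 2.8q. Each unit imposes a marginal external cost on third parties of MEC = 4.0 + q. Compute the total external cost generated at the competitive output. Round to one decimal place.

Market equilibrium (private): 40.3 + 2.8q = 72.4 - 2.1q → q_m = 6.5510.
Total external cost = ∫₀^{q_m} (4.0 + 1.0q) dq = 4.0×6.5510 + ½×1.0×6.5510² = 47.6618.

47.7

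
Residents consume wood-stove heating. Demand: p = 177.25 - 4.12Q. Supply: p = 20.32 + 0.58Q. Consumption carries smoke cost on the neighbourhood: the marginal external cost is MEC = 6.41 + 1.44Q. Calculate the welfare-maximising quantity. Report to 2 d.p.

Q* = 24.51

Social marginal benefit = demand − MEC = 170.84 - 5.56Q.
Set SMB = MC: 170.84 - 5.56Q = 20.32 + 0.58Q → Q* = 24.5147.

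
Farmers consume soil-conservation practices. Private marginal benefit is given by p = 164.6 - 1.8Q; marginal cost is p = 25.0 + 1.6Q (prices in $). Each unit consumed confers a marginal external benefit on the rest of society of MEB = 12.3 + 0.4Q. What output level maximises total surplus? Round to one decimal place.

Q* = 50.6

Social marginal benefit = demand + MEB = 176.9 - 1.4Q.
Set SMB = MC: 176.9 - 1.4Q = 25.0 + 1.6Q → Q* = 50.6333.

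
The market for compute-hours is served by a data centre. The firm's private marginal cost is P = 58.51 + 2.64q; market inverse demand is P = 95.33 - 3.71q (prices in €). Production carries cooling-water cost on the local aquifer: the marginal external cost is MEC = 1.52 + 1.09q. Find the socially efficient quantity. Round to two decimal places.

q* = 4.74

Social marginal cost = private MC + MEC = 60.03 + 3.73q.
Set SMC = demand: 60.03 + 3.73q = 95.33 - 3.71q → q* = 4.7446.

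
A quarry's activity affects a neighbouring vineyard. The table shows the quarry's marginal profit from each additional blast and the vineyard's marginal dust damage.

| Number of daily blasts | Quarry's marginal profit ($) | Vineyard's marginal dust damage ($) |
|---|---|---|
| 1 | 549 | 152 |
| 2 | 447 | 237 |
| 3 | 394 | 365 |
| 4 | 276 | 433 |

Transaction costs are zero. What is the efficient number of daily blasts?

3

Bargaining reaches the level where marginal profit last exceeds marginal dust damage.
That holds through level 3 (394 ≥ 365) but not at 4 (276 < 433).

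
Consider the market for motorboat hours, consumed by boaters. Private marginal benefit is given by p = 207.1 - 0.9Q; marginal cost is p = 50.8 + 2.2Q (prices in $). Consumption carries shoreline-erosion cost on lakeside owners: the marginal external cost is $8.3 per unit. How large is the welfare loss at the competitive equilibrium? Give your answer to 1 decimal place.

Market equilibrium (private): 50.8 + 2.2Q = 207.1 - 0.9Q → Q_m = 50.4194.
Social marginal benefit = demand − MEC = 198.8 - 0.9Q.
Set SMB = MC: 198.8 - 0.9Q = 50.8 + 2.2Q → Q* = 47.7419.
Height of the DWL triangle at Q_m is MC(Q_m) − SMB(Q_m) = MEC(Q_m) = 8.3000.
DWL = ½ × 2.6775 × 8.3000 = 11.1116.

DWL = $11.1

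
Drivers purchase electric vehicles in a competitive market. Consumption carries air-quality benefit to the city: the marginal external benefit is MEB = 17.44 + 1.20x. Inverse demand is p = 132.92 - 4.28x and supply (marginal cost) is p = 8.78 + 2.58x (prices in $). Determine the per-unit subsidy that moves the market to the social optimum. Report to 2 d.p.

Social marginal benefit = demand + MEB = 150.36 - 3.08x.
Set SMB = MC: 150.36 - 3.08x = 8.78 + 2.58x → x* = 25.0141.
The Pigouvian subsidy equals MEB at x*: 17.44 + 1.20×25.0141 = 47.4569.

subsidy = $47.46 per unit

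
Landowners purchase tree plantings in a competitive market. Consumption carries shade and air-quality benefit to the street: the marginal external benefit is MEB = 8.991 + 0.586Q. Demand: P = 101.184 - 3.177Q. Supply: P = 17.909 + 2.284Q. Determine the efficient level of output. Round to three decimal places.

Q* = 18.926

Social marginal benefit = demand + MEB = 110.175 - 2.591Q.
Set SMB = MC: 110.175 - 2.591Q = 17.909 + 2.284Q → Q* = 18.9264.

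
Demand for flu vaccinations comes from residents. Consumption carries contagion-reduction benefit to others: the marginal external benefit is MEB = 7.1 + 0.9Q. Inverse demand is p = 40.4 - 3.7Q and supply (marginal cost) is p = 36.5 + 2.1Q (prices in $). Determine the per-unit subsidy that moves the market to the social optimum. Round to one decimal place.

Social marginal benefit = demand + MEB = 47.5 - 2.8Q.
Set SMB = MC: 47.5 - 2.8Q = 36.5 + 2.1Q → Q* = 2.2449.
The Pigouvian subsidy equals MEB at Q*: 7.1 + 0.9×2.2449 = 9.1204.

subsidy = $9.1 per unit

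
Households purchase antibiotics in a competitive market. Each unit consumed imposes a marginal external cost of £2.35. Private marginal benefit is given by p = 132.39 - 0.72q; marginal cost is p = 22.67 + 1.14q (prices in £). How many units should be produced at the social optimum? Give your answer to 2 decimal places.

q* = 57.73

Social marginal benefit = demand − MEC = 130.04 - 0.72q.
Set SMB = MC: 130.04 - 0.72q = 22.67 + 1.14q → q* = 57.7258.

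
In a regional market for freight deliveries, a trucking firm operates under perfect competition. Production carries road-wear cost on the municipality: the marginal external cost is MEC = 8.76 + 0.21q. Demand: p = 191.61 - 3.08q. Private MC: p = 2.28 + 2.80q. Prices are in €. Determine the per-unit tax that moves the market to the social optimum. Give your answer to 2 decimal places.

Social marginal cost = private MC + MEC = 11.04 + 3.01q.
Set SMC = demand: 11.04 + 3.01q = 191.61 - 3.08q → q* = 29.6502.
The Pigouvian tax equals MEC at q*: 8.76 + 0.21×29.6502 = 14.9865.

tax = €14.99 per unit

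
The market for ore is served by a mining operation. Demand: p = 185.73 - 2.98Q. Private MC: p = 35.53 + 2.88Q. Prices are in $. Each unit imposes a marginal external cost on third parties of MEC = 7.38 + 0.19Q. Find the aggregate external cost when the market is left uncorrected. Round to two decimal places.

Market equilibrium (private): 35.53 + 2.88Q = 185.73 - 2.98Q → Q_m = 25.6314.
Total external cost = ∫₀^{Q_m} (7.38 + 0.19Q) dQ = 7.38×25.6314 + ½×0.19×25.6314² = 251.5718.

$251.57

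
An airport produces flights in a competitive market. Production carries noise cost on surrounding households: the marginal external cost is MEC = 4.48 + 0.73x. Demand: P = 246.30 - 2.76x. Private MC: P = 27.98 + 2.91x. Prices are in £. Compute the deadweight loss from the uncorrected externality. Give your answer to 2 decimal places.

Market equilibrium (private): 27.98 + 2.91x = 246.30 - 2.76x → x_m = 38.5044.
Social marginal cost = private MC + MEC = 32.46 + 3.64x.
Set SMC = demand: 32.46 + 3.64x = 246.30 - 2.76x → x* = 33.4125.
The loss is the area between SMC and demand from x* to x_m; with linear curves that's a triangle of height MEC(x_m).
DWL = ½ × 5.0919 × 32.5882 = 82.9679.

DWL = £82.97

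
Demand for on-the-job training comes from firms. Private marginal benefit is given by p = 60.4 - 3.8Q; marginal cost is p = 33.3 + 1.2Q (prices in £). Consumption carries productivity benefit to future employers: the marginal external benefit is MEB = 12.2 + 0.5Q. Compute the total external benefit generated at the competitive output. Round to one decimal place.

Market equilibrium (private): 33.3 + 1.2Q = 60.4 - 3.8Q → Q_m = 5.4200.
Total external benefit = ∫₀^{Q_m} (12.2 + 0.5Q) dQ = 12.2×5.4200 + ½×0.5×5.4200² = 73.4681.

£73.5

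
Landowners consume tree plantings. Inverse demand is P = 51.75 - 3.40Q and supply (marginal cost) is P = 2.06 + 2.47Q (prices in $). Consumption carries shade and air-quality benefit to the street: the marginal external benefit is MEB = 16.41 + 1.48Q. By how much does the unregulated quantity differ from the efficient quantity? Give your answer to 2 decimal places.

6.59 units

Market equilibrium (private): 2.06 + 2.47Q = 51.75 - 3.40Q → Q_m = 8.4651.
Social marginal benefit = demand + MEB = 68.16 - 1.92Q.
Set SMB = MC: 68.16 - 1.92Q = 2.06 + 2.47Q → Q* = 15.0569.
Gap = |8.4651 − 15.0569| = 6.5918.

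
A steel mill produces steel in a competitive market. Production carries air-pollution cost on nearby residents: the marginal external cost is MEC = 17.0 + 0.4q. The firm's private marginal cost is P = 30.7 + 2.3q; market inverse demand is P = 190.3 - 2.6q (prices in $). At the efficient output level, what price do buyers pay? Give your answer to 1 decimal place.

Social marginal cost = private MC + MEC = 47.7 + 2.7q.
Set SMC = demand: 47.7 + 2.7q = 190.3 - 2.6q → q* = 26.9057.
Consumer price on the demand curve at q*: 190.3 − 2.6×26.9057 = 120.3452.

P = $120.3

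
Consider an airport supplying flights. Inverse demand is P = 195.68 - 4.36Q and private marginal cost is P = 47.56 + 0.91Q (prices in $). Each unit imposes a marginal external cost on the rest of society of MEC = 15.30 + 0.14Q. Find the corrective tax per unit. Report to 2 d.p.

tax = $18.74 per unit

Social marginal cost = private MC + MEC = 62.86 + 1.05Q.
Set SMC = demand: 62.86 + 1.05Q = 195.68 - 4.36Q → Q* = 24.5508.
The Pigouvian tax equals MEC at Q*: 15.30 + 0.14×24.5508 = 18.7371.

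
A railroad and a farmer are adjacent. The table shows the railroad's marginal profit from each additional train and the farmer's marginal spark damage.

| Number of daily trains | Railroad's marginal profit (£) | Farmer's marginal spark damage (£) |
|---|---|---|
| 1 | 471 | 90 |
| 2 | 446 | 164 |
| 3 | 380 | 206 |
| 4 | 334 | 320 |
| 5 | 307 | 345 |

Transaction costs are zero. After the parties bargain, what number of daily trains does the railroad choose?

4

Bargaining reaches the level where marginal profit last exceeds marginal spark damage.
That holds through level 4 (334 ≥ 320) but not at 5 (307 < 345).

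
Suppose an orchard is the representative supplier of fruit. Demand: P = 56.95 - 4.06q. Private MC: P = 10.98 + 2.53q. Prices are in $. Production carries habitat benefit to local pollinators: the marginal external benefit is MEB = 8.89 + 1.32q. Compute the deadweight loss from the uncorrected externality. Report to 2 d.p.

DWL = $31.08

Market equilibrium (private): 10.98 + 2.53q = 56.95 - 4.06q → q_m = 6.9757.
Social marginal cost = private MC − MEB = 2.09 + 1.21q.
Set SMC = demand: 2.09 + 1.21q = 56.95 - 4.06q → q* = 10.4099.
Height of the DWL triangle at q_m is demand(q_m) − SMC(q_m) = MEB(q_m) = 18.0980.
DWL = ½ × 3.4342 × 18.0980 = 31.0761.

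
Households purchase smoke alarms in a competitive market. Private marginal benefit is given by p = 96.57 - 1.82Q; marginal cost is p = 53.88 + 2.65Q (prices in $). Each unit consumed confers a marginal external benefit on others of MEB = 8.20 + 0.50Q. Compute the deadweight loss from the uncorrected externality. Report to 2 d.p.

Market equilibrium (private): 53.88 + 2.65Q = 96.57 - 1.82Q → Q_m = 9.5503.
Social marginal benefit = demand + MEB = 104.77 - 1.32Q.
Set SMB = MC: 104.77 - 1.32Q = 53.88 + 2.65Q → Q* = 12.8186.
The welfare-loss triangle has base |Q_m − Q*| and height MEB(Q_m) (the vertical gap between SMB and MC is zero at Q* and MEB at Q_m).
DWL = ½ × 3.2683 × 12.9752 = 21.2034.

DWL = $21.20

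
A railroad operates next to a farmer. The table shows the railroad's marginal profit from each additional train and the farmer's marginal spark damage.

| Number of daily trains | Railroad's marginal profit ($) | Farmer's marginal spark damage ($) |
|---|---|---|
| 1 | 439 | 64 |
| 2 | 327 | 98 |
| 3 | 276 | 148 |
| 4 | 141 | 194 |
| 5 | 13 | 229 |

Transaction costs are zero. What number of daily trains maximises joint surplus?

3

Bargaining reaches the level where marginal profit last exceeds marginal spark damage.
That holds through level 3 (276 ≥ 148) but not at 4 (141 < 194).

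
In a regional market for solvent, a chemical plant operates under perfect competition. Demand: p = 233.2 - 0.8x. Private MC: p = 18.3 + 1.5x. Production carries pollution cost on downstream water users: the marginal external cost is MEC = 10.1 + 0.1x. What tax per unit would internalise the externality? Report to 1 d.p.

Social marginal cost = private MC + MEC = 28.4 + 1.6x.
Set SMC = demand: 28.4 + 1.6x = 233.2 - 0.8x → x* = 85.3333.
The Pigouvian tax equals MEC at x*: 10.1 + 0.1×85.3333 = 18.6333.

tax = 18.6 per unit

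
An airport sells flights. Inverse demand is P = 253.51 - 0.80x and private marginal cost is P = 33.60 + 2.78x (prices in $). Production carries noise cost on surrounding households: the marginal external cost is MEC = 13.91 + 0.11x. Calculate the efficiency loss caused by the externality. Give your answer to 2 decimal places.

Market equilibrium (private): 33.60 + 2.78x = 253.51 - 0.80x → x_m = 61.4274.
Social marginal cost = private MC + MEC = 47.51 + 2.89x.
Set SMC = demand: 47.51 + 2.89x = 253.51 - 0.80x → x* = 55.8266.
Height of the DWL triangle at x_m is SMC(x_m) − demand(x_m) = MEC(x_m) = 20.6670.
DWL = ½ × 5.6008 × 20.6670 = 57.8759.

DWL = $57.88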